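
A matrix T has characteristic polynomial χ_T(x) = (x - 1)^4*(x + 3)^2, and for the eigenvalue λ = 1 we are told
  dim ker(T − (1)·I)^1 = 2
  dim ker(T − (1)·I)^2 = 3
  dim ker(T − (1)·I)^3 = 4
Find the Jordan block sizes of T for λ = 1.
Block sizes for λ = 1: [3, 1]

From the dimensions of kernels of powers, the number of Jordan blocks of size at least j is d_j − d_{j−1} where d_j = dim ker(N^j) (with d_0 = 0). Computing the differences gives [2, 1, 1].
The number of blocks of size exactly k is (#blocks of size ≥ k) − (#blocks of size ≥ k + 1), so the partition is: 1 block(s) of size 1, 1 block(s) of size 3.
In nonincreasing order the block sizes are [3, 1].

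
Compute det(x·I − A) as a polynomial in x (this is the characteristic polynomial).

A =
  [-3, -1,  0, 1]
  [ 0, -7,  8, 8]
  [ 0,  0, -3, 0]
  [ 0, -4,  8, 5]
x^4 + 8*x^3 + 18*x^2 - 27

Expanding det(x·I − A) (e.g. by cofactor expansion or by noting that A is similar to its Jordan form J, which has the same characteristic polynomial as A) gives
  χ_A(x) = x^4 + 8*x^3 + 18*x^2 - 27
which factors as (x - 1)*(x + 3)^3. The eigenvalues (with algebraic multiplicities) are λ = -3 with multiplicity 3, λ = 1 with multiplicity 1.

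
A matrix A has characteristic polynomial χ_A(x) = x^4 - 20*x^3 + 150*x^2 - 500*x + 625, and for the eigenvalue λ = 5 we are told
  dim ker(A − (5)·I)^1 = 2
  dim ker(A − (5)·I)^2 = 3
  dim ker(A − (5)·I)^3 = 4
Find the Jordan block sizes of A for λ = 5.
Block sizes for λ = 5: [3, 1]

From the dimensions of kernels of powers, the number of Jordan blocks of size at least j is d_j − d_{j−1} where d_j = dim ker(N^j) (with d_0 = 0). Computing the differences gives [2, 1, 1].
The number of blocks of size exactly k is (#blocks of size ≥ k) − (#blocks of size ≥ k + 1), so the partition is: 1 block(s) of size 1, 1 block(s) of size 3.
In nonincreasing order the block sizes are [3, 1].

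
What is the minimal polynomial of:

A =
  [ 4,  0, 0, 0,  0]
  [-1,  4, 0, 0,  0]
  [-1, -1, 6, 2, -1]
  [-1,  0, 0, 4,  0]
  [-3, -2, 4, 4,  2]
x^2 - 8*x + 16

The characteristic polynomial is χ_A(x) = (x - 4)^5, so the eigenvalues are known. The minimal polynomial is
  m_A(x) = Π_λ (x − λ)^{k_λ}
where k_λ is the size of the *largest* Jordan block for λ (equivalently, the smallest k with (A − λI)^k v = 0 for every generalised eigenvector v of λ).

  λ = 4: largest Jordan block has size 2, contributing (x − 4)^2

So m_A(x) = (x - 4)^2 = x^2 - 8*x + 16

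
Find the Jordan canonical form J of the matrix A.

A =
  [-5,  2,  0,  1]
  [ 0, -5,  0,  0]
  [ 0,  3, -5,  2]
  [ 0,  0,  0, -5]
J_2(-5) ⊕ J_2(-5)

The characteristic polynomial is
  det(x·I − A) = x^4 + 20*x^3 + 150*x^2 + 500*x + 625 = (x + 5)^4

Eigenvalues and multiplicities (the geometric multiplicity of λ is n − rank(A − λI), which equals the number of Jordan blocks for λ):
  λ = -5: algebraic multiplicity = 4, geometric multiplicity = 2

Determining the block sizes for each eigenvalue:
  λ = -5: with am = 4 and gm = 2, the partition is not yet determined (e.g. several partitions of 4 into 2 parts exist). Let N = A − (-5)·I. Computing rank(N^1) = 2, rank(N^2) = 0; the number of blocks of size ≥ j is rank(N^{j−1}) − rank(N^j), giving [2, 2]. So we have 2 block(s) of size 2 → block sizes [2, 2]

Assembling the blocks gives a Jordan form
J =
  [-5,  1,  0,  0]
  [ 0, -5,  0,  0]
  [ 0,  0, -5,  1]
  [ 0,  0,  0, -5]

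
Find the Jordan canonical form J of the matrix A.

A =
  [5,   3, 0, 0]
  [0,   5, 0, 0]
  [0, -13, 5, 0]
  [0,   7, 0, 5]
J_2(5) ⊕ J_1(5) ⊕ J_1(5)

The characteristic polynomial is
  det(x·I − A) = x^4 - 20*x^3 + 150*x^2 - 500*x + 625 = (x - 5)^4

Eigenvalues and multiplicities (the geometric multiplicity of λ is n − rank(A − λI), which equals the number of Jordan blocks for λ):
  λ = 5: algebraic multiplicity = 4, geometric multiplicity = 3

Determining the block sizes for each eigenvalue:
  λ = 5: 3 blocks summing to 4 forces exactly one block of size 2 and the rest size 1 → block sizes [2, 1, 1]

Assembling the blocks gives a Jordan form
J =
  [5, 1, 0, 0]
  [0, 5, 0, 0]
  [0, 0, 5, 0]
  [0, 0, 0, 5]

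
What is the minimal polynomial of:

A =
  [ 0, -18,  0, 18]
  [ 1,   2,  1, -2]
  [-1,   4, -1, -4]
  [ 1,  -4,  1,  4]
x^3 - 5*x^2 - 6*x

The characteristic polynomial is χ_A(x) = x^2*(x - 6)*(x + 1), so the eigenvalues are known. The minimal polynomial is
  m_A(x) = Π_λ (x − λ)^{k_λ}
where k_λ is the size of the *largest* Jordan block for λ (equivalently, the smallest k with (A − λI)^k v = 0 for every generalised eigenvector v of λ).

  λ = -1: largest Jordan block has size 1, contributing (x + 1)
  λ = 0: largest Jordan block has size 1, contributing (x − 0)
  λ = 6: largest Jordan block has size 1, contributing (x − 6)

So m_A(x) = x*(x - 6)*(x + 1) = x^3 - 5*x^2 - 6*x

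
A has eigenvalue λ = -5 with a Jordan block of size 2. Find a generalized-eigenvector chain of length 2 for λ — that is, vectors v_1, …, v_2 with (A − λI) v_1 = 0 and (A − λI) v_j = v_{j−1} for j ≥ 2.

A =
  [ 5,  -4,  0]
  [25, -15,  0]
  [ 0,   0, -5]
A Jordan chain for λ = -5 of length 2:
v_1 = (10, 25, 0)ᵀ
v_2 = (1, 0, 0)ᵀ

Let N = A − (-5)·I. We want v_2 with N^2 v_2 = 0 but N^1 v_2 ≠ 0; then v_{j-1} := N · v_j for j = 2, …, 2.

Pick v_2 = (1, 0, 0)ᵀ.
Then v_1 = N · v_2 = (10, 25, 0)ᵀ.

Sanity check: (A − (-5)·I) v_1 = (0, 0, 0)ᵀ = 0. ✓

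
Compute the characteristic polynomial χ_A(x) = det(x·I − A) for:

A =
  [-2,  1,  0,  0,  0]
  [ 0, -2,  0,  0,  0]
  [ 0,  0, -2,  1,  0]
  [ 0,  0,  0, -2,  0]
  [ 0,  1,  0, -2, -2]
x^5 + 10*x^4 + 40*x^3 + 80*x^2 + 80*x + 32

Expanding det(x·I − A) (e.g. by cofactor expansion or by noting that A is similar to its Jordan form J, which has the same characteristic polynomial as A) gives
  χ_A(x) = x^5 + 10*x^4 + 40*x^3 + 80*x^2 + 80*x + 32
which factors as (x + 2)^5. The eigenvalues (with algebraic multiplicities) are λ = -2 with multiplicity 5.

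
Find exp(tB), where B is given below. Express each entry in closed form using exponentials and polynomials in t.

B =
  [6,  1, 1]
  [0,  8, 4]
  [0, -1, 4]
e^{tB} =
  [exp(6*t), t^2*exp(6*t)/2 + t*exp(6*t), t^2*exp(6*t) + t*exp(6*t)]
  [0, 2*t*exp(6*t) + exp(6*t), 4*t*exp(6*t)]
  [0, -t*exp(6*t), -2*t*exp(6*t) + exp(6*t)]

Strategy: write B = P · J · P⁻¹ where J is a Jordan canonical form, so e^{tB} = P · e^{tJ} · P⁻¹, and e^{tJ} can be computed block-by-block.

B has Jordan form
J =
  [6, 1, 0]
  [0, 6, 1]
  [0, 0, 6]
(up to reordering of blocks).

Per-block formulas:
  For a 3×3 Jordan block J_3(6): exp(t · J_3(6)) = e^(6t)·(I + t·N + (t^2/2)·N^2), where N is the 3×3 nilpotent shift.

After assembling e^{tJ} and conjugating by P, we get:

e^{tB} =
  [exp(6*t), t^2*exp(6*t)/2 + t*exp(6*t), t^2*exp(6*t) + t*exp(6*t)]
  [0, 2*t*exp(6*t) + exp(6*t), 4*t*exp(6*t)]
  [0, -t*exp(6*t), -2*t*exp(6*t) + exp(6*t)]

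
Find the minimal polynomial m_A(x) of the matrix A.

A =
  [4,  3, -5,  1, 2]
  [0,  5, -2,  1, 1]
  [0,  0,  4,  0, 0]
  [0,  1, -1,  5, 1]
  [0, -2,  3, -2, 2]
x^3 - 12*x^2 + 48*x - 64

The characteristic polynomial is χ_A(x) = (x - 4)^5, so the eigenvalues are known. The minimal polynomial is
  m_A(x) = Π_λ (x − λ)^{k_λ}
where k_λ is the size of the *largest* Jordan block for λ (equivalently, the smallest k with (A − λI)^k v = 0 for every generalised eigenvector v of λ).

  λ = 4: largest Jordan block has size 3, contributing (x − 4)^3

So m_A(x) = (x - 4)^3 = x^3 - 12*x^2 + 48*x - 64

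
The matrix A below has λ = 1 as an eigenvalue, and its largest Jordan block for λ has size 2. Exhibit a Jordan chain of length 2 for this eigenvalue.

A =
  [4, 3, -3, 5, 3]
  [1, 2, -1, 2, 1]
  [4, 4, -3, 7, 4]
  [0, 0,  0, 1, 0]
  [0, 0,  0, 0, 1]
A Jordan chain for λ = 1 of length 2:
v_1 = (3, 1, 4, 0, 0)ᵀ
v_2 = (1, 0, 0, 0, 0)ᵀ

Let N = A − (1)·I. We want v_2 with N^2 v_2 = 0 but N^1 v_2 ≠ 0; then v_{j-1} := N · v_j for j = 2, …, 2.

Pick v_2 = (1, 0, 0, 0, 0)ᵀ.
Then v_1 = N · v_2 = (3, 1, 4, 0, 0)ᵀ.

Sanity check: (A − (1)·I) v_1 = (0, 0, 0, 0, 0)ᵀ = 0. ✓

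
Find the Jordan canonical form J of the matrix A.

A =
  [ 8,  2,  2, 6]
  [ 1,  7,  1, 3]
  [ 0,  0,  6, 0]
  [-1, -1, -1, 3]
J_2(6) ⊕ J_1(6) ⊕ J_1(6)

The characteristic polynomial is
  det(x·I − A) = x^4 - 24*x^3 + 216*x^2 - 864*x + 1296 = (x - 6)^4

Eigenvalues and multiplicities (the geometric multiplicity of λ is n − rank(A − λI), which equals the number of Jordan blocks for λ):
  λ = 6: algebraic multiplicity = 4, geometric multiplicity = 3

Determining the block sizes for each eigenvalue:
  λ = 6: 3 blocks summing to 4 forces exactly one block of size 2 and the rest size 1 → block sizes [2, 1, 1]

Assembling the blocks gives a Jordan form
J =
  [6, 1, 0, 0]
  [0, 6, 0, 0]
  [0, 0, 6, 0]
  [0, 0, 0, 6]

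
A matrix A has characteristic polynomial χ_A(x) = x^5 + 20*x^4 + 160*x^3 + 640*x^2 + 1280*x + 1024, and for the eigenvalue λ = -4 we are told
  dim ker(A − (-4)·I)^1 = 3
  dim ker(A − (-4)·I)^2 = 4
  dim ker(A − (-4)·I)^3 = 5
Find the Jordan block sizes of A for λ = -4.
Block sizes for λ = -4: [3, 1, 1]

From the dimensions of kernels of powers, the number of Jordan blocks of size at least j is d_j − d_{j−1} where d_j = dim ker(N^j) (with d_0 = 0). Computing the differences gives [3, 1, 1].
The number of blocks of size exactly k is (#blocks of size ≥ k) − (#blocks of size ≥ k + 1), so the partition is: 2 block(s) of size 1, 1 block(s) of size 3.
In nonincreasing order the block sizes are [3, 1, 1].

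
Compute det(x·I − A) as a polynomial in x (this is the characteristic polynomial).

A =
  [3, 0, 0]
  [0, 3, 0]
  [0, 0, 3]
x^3 - 9*x^2 + 27*x - 27

Expanding det(x·I − A) (e.g. by cofactor expansion or by noting that A is similar to its Jordan form J, which has the same characteristic polynomial as A) gives
  χ_A(x) = x^3 - 9*x^2 + 27*x - 27
which factors as (x - 3)^3. The eigenvalues (with algebraic multiplicities) are λ = 3 with multiplicity 3.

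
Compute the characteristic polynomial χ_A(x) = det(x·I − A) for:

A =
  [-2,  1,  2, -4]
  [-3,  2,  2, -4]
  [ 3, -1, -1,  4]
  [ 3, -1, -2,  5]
x^4 - 4*x^3 + 6*x^2 - 4*x + 1

Expanding det(x·I − A) (e.g. by cofactor expansion or by noting that A is similar to its Jordan form J, which has the same characteristic polynomial as A) gives
  χ_A(x) = x^4 - 4*x^3 + 6*x^2 - 4*x + 1
which factors as (x - 1)^4. The eigenvalues (with algebraic multiplicities) are λ = 1 with multiplicity 4.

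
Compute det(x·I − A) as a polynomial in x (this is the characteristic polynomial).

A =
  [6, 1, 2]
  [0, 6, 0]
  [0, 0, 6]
x^3 - 18*x^2 + 108*x - 216

Expanding det(x·I − A) (e.g. by cofactor expansion or by noting that A is similar to its Jordan form J, which has the same characteristic polynomial as A) gives
  χ_A(x) = x^3 - 18*x^2 + 108*x - 216
which factors as (x - 6)^3. The eigenvalues (with algebraic multiplicities) are λ = 6 with multiplicity 3.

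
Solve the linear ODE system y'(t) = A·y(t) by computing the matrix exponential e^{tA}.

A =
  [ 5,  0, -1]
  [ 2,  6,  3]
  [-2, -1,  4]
e^{tA} =
  [t^2*exp(5*t) + exp(5*t), t^2*exp(5*t)/2, t^2*exp(5*t)/2 - t*exp(5*t)]
  [-2*t^2*exp(5*t) + 2*t*exp(5*t), -t^2*exp(5*t) + t*exp(5*t) + exp(5*t), -t^2*exp(5*t) + 3*t*exp(5*t)]
  [-2*t*exp(5*t), -t*exp(5*t), -t*exp(5*t) + exp(5*t)]

Strategy: write A = P · J · P⁻¹ where J is a Jordan canonical form, so e^{tA} = P · e^{tJ} · P⁻¹, and e^{tJ} can be computed block-by-block.

A has Jordan form
J =
  [5, 1, 0]
  [0, 5, 1]
  [0, 0, 5]
(up to reordering of blocks).

Per-block formulas:
  For a 3×3 Jordan block J_3(5): exp(t · J_3(5)) = e^(5t)·(I + t·N + (t^2/2)·N^2), where N is the 3×3 nilpotent shift.

After assembling e^{tJ} and conjugating by P, we get:

e^{tA} =
  [t^2*exp(5*t) + exp(5*t), t^2*exp(5*t)/2, t^2*exp(5*t)/2 - t*exp(5*t)]
  [-2*t^2*exp(5*t) + 2*t*exp(5*t), -t^2*exp(5*t) + t*exp(5*t) + exp(5*t), -t^2*exp(5*t) + 3*t*exp(5*t)]
  [-2*t*exp(5*t), -t*exp(5*t), -t*exp(5*t) + exp(5*t)]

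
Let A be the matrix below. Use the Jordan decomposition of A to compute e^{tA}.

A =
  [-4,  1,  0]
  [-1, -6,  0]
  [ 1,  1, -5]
e^{tA} =
  [t*exp(-5*t) + exp(-5*t), t*exp(-5*t), 0]
  [-t*exp(-5*t), -t*exp(-5*t) + exp(-5*t), 0]
  [t*exp(-5*t), t*exp(-5*t), exp(-5*t)]

Strategy: write A = P · J · P⁻¹ where J is a Jordan canonical form, so e^{tA} = P · e^{tJ} · P⁻¹, and e^{tJ} can be computed block-by-block.

A has Jordan form
J =
  [-5,  1,  0]
  [ 0, -5,  0]
  [ 0,  0, -5]
(up to reordering of blocks).

Per-block formulas:
  For a 1×1 block at λ = -5: exp(t · [-5]) = [e^(-5t)].
  For a 2×2 Jordan block J_2(-5): exp(t · J_2(-5)) = e^(-5t)·(I + t·N), where N is the 2×2 nilpotent shift.

After assembling e^{tJ} and conjugating by P, we get:

e^{tA} =
  [t*exp(-5*t) + exp(-5*t), t*exp(-5*t), 0]
  [-t*exp(-5*t), -t*exp(-5*t) + exp(-5*t), 0]
  [t*exp(-5*t), t*exp(-5*t), exp(-5*t)]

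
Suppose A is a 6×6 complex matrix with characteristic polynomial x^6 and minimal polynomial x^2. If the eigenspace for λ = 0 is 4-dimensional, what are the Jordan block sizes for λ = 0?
Block sizes for λ = 0: [2, 2, 1, 1]

Step 1 — from the characteristic polynomial, algebraic multiplicity of λ = 0 is 6. From dim ker(A − (0)·I) = 4, there are exactly 4 Jordan blocks for λ = 0.
Step 2 — from the minimal polynomial, the factor (x − 0)^2 tells us the largest block for λ = 0 has size 2.
Step 3 — with total size 6, 4 blocks, and largest block 2, the block sizes (in nonincreasing order) are [2, 2, 1, 1].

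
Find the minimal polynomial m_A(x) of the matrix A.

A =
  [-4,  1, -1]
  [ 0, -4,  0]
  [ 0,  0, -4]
x^2 + 8*x + 16

The characteristic polynomial is χ_A(x) = (x + 4)^3, so the eigenvalues are known. The minimal polynomial is
  m_A(x) = Π_λ (x − λ)^{k_λ}
where k_λ is the size of the *largest* Jordan block for λ (equivalently, the smallest k with (A − λI)^k v = 0 for every generalised eigenvector v of λ).

  λ = -4: largest Jordan block has size 2, contributing (x + 4)^2

So m_A(x) = (x + 4)^2 = x^2 + 8*x + 16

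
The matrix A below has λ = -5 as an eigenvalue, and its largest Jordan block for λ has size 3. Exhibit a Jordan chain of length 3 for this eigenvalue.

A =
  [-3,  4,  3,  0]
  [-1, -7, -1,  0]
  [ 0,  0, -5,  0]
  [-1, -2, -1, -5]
A Jordan chain for λ = -5 of length 3:
v_1 = (2, -1, 0, -1)ᵀ
v_2 = (3, -1, 0, -1)ᵀ
v_3 = (0, 0, 1, 0)ᵀ

Let N = A − (-5)·I. We want v_3 with N^3 v_3 = 0 but N^2 v_3 ≠ 0; then v_{j-1} := N · v_j for j = 3, …, 2.

Pick v_3 = (0, 0, 1, 0)ᵀ.
Then v_2 = N · v_3 = (3, -1, 0, -1)ᵀ.
Then v_1 = N · v_2 = (2, -1, 0, -1)ᵀ.

Sanity check: (A − (-5)·I) v_1 = (0, 0, 0, 0)ᵀ = 0. ✓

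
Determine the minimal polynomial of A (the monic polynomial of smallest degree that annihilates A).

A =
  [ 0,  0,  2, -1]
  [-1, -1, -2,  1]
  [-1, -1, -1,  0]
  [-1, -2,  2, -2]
x^2 + 2*x + 1

The characteristic polynomial is χ_A(x) = (x + 1)^4, so the eigenvalues are known. The minimal polynomial is
  m_A(x) = Π_λ (x − λ)^{k_λ}
where k_λ is the size of the *largest* Jordan block for λ (equivalently, the smallest k with (A − λI)^k v = 0 for every generalised eigenvector v of λ).

  λ = -1: largest Jordan block has size 2, contributing (x + 1)^2

So m_A(x) = (x + 1)^2 = x^2 + 2*x + 1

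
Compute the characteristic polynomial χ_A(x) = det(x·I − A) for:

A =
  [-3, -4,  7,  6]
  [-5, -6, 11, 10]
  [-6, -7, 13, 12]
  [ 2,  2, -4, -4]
x^4

Expanding det(x·I − A) (e.g. by cofactor expansion or by noting that A is similar to its Jordan form J, which has the same characteristic polynomial as A) gives
  χ_A(x) = x^4
which factors as x^4. The eigenvalues (with algebraic multiplicities) are λ = 0 with multiplicity 4.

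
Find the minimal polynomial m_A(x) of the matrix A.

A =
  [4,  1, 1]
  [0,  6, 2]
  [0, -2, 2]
x^2 - 8*x + 16

The characteristic polynomial is χ_A(x) = (x - 4)^3, so the eigenvalues are known. The minimal polynomial is
  m_A(x) = Π_λ (x − λ)^{k_λ}
where k_λ is the size of the *largest* Jordan block for λ (equivalently, the smallest k with (A − λI)^k v = 0 for every generalised eigenvector v of λ).

  λ = 4: largest Jordan block has size 2, contributing (x − 4)^2

So m_A(x) = (x - 4)^2 = x^2 - 8*x + 16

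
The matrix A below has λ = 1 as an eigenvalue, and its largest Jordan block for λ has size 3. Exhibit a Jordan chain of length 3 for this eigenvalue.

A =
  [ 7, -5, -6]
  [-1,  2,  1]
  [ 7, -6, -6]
A Jordan chain for λ = 1 of length 3:
v_1 = (-1, 0, -1)ᵀ
v_2 = (6, -1, 7)ᵀ
v_3 = (1, 0, 0)ᵀ

Let N = A − (1)·I. We want v_3 with N^3 v_3 = 0 but N^2 v_3 ≠ 0; then v_{j-1} := N · v_j for j = 3, …, 2.

Pick v_3 = (1, 0, 0)ᵀ.
Then v_2 = N · v_3 = (6, -1, 7)ᵀ.
Then v_1 = N · v_2 = (-1, 0, -1)ᵀ.

Sanity check: (A − (1)·I) v_1 = (0, 0, 0)ᵀ = 0. ✓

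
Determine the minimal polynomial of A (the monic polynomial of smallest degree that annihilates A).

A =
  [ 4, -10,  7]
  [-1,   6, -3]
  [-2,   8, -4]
x^3 - 6*x^2 + 12*x - 8

The characteristic polynomial is χ_A(x) = (x - 2)^3, so the eigenvalues are known. The minimal polynomial is
  m_A(x) = Π_λ (x − λ)^{k_λ}
where k_λ is the size of the *largest* Jordan block for λ (equivalently, the smallest k with (A − λI)^k v = 0 for every generalised eigenvector v of λ).

  λ = 2: largest Jordan block has size 3, contributing (x − 2)^3

So m_A(x) = (x - 2)^3 = x^3 - 6*x^2 + 12*x - 8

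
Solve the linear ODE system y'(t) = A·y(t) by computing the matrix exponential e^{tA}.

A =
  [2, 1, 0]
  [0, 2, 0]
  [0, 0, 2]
e^{tA} =
  [exp(2*t), t*exp(2*t), 0]
  [0, exp(2*t), 0]
  [0, 0, exp(2*t)]

Strategy: write A = P · J · P⁻¹ where J is a Jordan canonical form, so e^{tA} = P · e^{tJ} · P⁻¹, and e^{tJ} can be computed block-by-block.

A has Jordan form
J =
  [2, 1, 0]
  [0, 2, 0]
  [0, 0, 2]
(up to reordering of blocks).

Per-block formulas:
  For a 1×1 block at λ = 2: exp(t · [2]) = [e^(2t)].
  For a 2×2 Jordan block J_2(2): exp(t · J_2(2)) = e^(2t)·(I + t·N), where N is the 2×2 nilpotent shift.

After assembling e^{tJ} and conjugating by P, we get:

e^{tA} =
  [exp(2*t), t*exp(2*t), 0]
  [0, exp(2*t), 0]
  [0, 0, exp(2*t)]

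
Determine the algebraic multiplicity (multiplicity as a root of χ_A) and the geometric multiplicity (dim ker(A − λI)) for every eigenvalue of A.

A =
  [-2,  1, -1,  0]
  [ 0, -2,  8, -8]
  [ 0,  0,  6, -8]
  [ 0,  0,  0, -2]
λ = -2: alg = 3, geom = 2; λ = 6: alg = 1, geom = 1

Step 1 — factor the characteristic polynomial to read off the algebraic multiplicities:
  χ_A(x) = (x - 6)*(x + 2)^3

Step 2 — compute geometric multiplicities via the rank-nullity identity g(λ) = n − rank(A − λI):
  rank(A − (-2)·I) = 2, so dim ker(A − (-2)·I) = n − 2 = 2
  rank(A − (6)·I) = 3, so dim ker(A − (6)·I) = n − 3 = 1

Summary:
  λ = -2: algebraic multiplicity = 3, geometric multiplicity = 2
  λ = 6: algebraic multiplicity = 1, geometric multiplicity = 1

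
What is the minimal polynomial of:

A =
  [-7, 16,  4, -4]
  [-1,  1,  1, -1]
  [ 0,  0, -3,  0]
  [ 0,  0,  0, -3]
x^2 + 6*x + 9

The characteristic polynomial is χ_A(x) = (x + 3)^4, so the eigenvalues are known. The minimal polynomial is
  m_A(x) = Π_λ (x − λ)^{k_λ}
where k_λ is the size of the *largest* Jordan block for λ (equivalently, the smallest k with (A − λI)^k v = 0 for every generalised eigenvector v of λ).

  λ = -3: largest Jordan block has size 2, contributing (x + 3)^2

So m_A(x) = (x + 3)^2 = x^2 + 6*x + 9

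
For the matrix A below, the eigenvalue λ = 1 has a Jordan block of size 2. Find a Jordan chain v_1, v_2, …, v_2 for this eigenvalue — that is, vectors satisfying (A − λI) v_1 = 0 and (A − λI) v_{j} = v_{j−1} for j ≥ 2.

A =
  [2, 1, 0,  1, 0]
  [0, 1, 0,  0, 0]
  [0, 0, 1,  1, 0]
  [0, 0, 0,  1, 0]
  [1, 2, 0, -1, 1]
A Jordan chain for λ = 1 of length 2:
v_1 = (0, 0, 0, 0, -1)ᵀ
v_2 = (1, -1, 0, 0, 0)ᵀ

Let N = A − (1)·I. We want v_2 with N^2 v_2 = 0 but N^1 v_2 ≠ 0; then v_{j-1} := N · v_j for j = 2, …, 2.

Pick v_2 = (1, -1, 0, 0, 0)ᵀ.
Then v_1 = N · v_2 = (0, 0, 0, 0, -1)ᵀ.

Sanity check: (A − (1)·I) v_1 = (0, 0, 0, 0, 0)ᵀ = 0. ✓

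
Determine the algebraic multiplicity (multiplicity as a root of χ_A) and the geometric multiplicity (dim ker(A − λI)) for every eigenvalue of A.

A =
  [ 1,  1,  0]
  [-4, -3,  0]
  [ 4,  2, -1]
λ = -1: alg = 3, geom = 2

Step 1 — factor the characteristic polynomial to read off the algebraic multiplicities:
  χ_A(x) = (x + 1)^3

Step 2 — compute geometric multiplicities via the rank-nullity identity g(λ) = n − rank(A − λI):
  rank(A − (-1)·I) = 1, so dim ker(A − (-1)·I) = n − 1 = 2

Summary:
  λ = -1: algebraic multiplicity = 3, geometric multiplicity = 2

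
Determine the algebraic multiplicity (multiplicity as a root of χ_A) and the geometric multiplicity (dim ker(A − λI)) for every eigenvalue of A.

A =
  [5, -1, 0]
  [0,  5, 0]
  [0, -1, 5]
λ = 5: alg = 3, geom = 2

Step 1 — factor the characteristic polynomial to read off the algebraic multiplicities:
  χ_A(x) = (x - 5)^3

Step 2 — compute geometric multiplicities via the rank-nullity identity g(λ) = n − rank(A − λI):
  rank(A − (5)·I) = 1, so dim ker(A − (5)·I) = n − 1 = 2

Summary:
  λ = 5: algebraic multiplicity = 3, geometric multiplicity = 2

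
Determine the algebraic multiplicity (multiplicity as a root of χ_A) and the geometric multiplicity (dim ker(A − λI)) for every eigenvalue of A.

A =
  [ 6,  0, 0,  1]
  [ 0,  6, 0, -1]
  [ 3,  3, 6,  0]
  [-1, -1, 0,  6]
λ = 6: alg = 4, geom = 2

Step 1 — factor the characteristic polynomial to read off the algebraic multiplicities:
  χ_A(x) = (x - 6)^4

Step 2 — compute geometric multiplicities via the rank-nullity identity g(λ) = n − rank(A − λI):
  rank(A − (6)·I) = 2, so dim ker(A − (6)·I) = n − 2 = 2

Summary:
  λ = 6: algebraic multiplicity = 4, geometric multiplicity = 2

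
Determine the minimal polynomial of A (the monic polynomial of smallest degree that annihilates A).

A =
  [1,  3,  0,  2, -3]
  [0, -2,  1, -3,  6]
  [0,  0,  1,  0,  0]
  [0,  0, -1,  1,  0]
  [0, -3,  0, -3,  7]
x^4 - 7*x^3 + 15*x^2 - 13*x + 4

The characteristic polynomial is χ_A(x) = (x - 4)*(x - 1)^4, so the eigenvalues are known. The minimal polynomial is
  m_A(x) = Π_λ (x − λ)^{k_λ}
where k_λ is the size of the *largest* Jordan block for λ (equivalently, the smallest k with (A − λI)^k v = 0 for every generalised eigenvector v of λ).

  λ = 1: largest Jordan block has size 3, contributing (x − 1)^3
  λ = 4: largest Jordan block has size 1, contributing (x − 4)

So m_A(x) = (x - 4)*(x - 1)^3 = x^4 - 7*x^3 + 15*x^2 - 13*x + 4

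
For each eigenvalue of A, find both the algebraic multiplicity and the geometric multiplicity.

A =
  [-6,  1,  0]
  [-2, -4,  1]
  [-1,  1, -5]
λ = -5: alg = 3, geom = 1

Step 1 — factor the characteristic polynomial to read off the algebraic multiplicities:
  χ_A(x) = (x + 5)^3

Step 2 — compute geometric multiplicities via the rank-nullity identity g(λ) = n − rank(A − λI):
  rank(A − (-5)·I) = 2, so dim ker(A − (-5)·I) = n − 2 = 1

Summary:
  λ = -5: algebraic multiplicity = 3, geometric multiplicity = 1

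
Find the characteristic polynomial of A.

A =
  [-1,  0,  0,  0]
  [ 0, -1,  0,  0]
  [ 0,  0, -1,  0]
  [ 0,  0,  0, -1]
x^4 + 4*x^3 + 6*x^2 + 4*x + 1

Expanding det(x·I − A) (e.g. by cofactor expansion or by noting that A is similar to its Jordan form J, which has the same characteristic polynomial as A) gives
  χ_A(x) = x^4 + 4*x^3 + 6*x^2 + 4*x + 1
which factors as (x + 1)^4. The eigenvalues (with algebraic multiplicities) are λ = -1 with multiplicity 4.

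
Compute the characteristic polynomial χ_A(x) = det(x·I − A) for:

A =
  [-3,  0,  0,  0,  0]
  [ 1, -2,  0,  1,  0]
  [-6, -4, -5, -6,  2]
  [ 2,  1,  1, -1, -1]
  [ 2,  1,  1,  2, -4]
x^5 + 15*x^4 + 90*x^3 + 270*x^2 + 405*x + 243

Expanding det(x·I − A) (e.g. by cofactor expansion or by noting that A is similar to its Jordan form J, which has the same characteristic polynomial as A) gives
  χ_A(x) = x^5 + 15*x^4 + 90*x^3 + 270*x^2 + 405*x + 243
which factors as (x + 3)^5. The eigenvalues (with algebraic multiplicities) are λ = -3 with multiplicity 5.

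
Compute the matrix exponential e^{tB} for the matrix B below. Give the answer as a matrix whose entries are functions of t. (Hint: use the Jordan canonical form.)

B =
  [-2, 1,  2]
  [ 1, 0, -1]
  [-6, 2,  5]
e^{tB} =
  [-t^2*exp(t) - 3*t*exp(t) + exp(t), t*exp(t), t^2*exp(t)/2 + 2*t*exp(t)]
  [t^2*exp(t) + t*exp(t), -t*exp(t) + exp(t), -t^2*exp(t)/2 - t*exp(t)]
  [-2*t^2*exp(t) - 6*t*exp(t), 2*t*exp(t), t^2*exp(t) + 4*t*exp(t) + exp(t)]

Strategy: write B = P · J · P⁻¹ where J is a Jordan canonical form, so e^{tB} = P · e^{tJ} · P⁻¹, and e^{tJ} can be computed block-by-block.

B has Jordan form
J =
  [1, 1, 0]
  [0, 1, 1]
  [0, 0, 1]
(up to reordering of blocks).

Per-block formulas:
  For a 3×3 Jordan block J_3(1): exp(t · J_3(1)) = e^(1t)·(I + t·N + (t^2/2)·N^2), where N is the 3×3 nilpotent shift.

After assembling e^{tJ} and conjugating by P, we get:

e^{tB} =
  [-t^2*exp(t) - 3*t*exp(t) + exp(t), t*exp(t), t^2*exp(t)/2 + 2*t*exp(t)]
  [t^2*exp(t) + t*exp(t), -t*exp(t) + exp(t), -t^2*exp(t)/2 - t*exp(t)]
  [-2*t^2*exp(t) - 6*t*exp(t), 2*t*exp(t), t^2*exp(t) + 4*t*exp(t) + exp(t)]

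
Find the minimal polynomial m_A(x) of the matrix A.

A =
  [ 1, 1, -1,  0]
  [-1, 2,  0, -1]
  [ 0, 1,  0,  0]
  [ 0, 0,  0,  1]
x^3 - 3*x^2 + 3*x - 1

The characteristic polynomial is χ_A(x) = (x - 1)^4, so the eigenvalues are known. The minimal polynomial is
  m_A(x) = Π_λ (x − λ)^{k_λ}
where k_λ is the size of the *largest* Jordan block for λ (equivalently, the smallest k with (A − λI)^k v = 0 for every generalised eigenvector v of λ).

  λ = 1: largest Jordan block has size 3, contributing (x − 1)^3

So m_A(x) = (x - 1)^3 = x^3 - 3*x^2 + 3*x - 1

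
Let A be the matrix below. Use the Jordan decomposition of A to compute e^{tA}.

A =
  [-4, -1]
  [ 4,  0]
e^{tA} =
  [-2*t*exp(-2*t) + exp(-2*t), -t*exp(-2*t)]
  [4*t*exp(-2*t), 2*t*exp(-2*t) + exp(-2*t)]

Strategy: write A = P · J · P⁻¹ where J is a Jordan canonical form, so e^{tA} = P · e^{tJ} · P⁻¹, and e^{tJ} can be computed block-by-block.

A has Jordan form
J =
  [-2,  1]
  [ 0, -2]
(up to reordering of blocks).

Per-block formulas:
  For a 2×2 Jordan block J_2(-2): exp(t · J_2(-2)) = e^(-2t)·(I + t·N), where N is the 2×2 nilpotent shift.

After assembling e^{tJ} and conjugating by P, we get:

e^{tA} =
  [-2*t*exp(-2*t) + exp(-2*t), -t*exp(-2*t)]
  [4*t*exp(-2*t), 2*t*exp(-2*t) + exp(-2*t)]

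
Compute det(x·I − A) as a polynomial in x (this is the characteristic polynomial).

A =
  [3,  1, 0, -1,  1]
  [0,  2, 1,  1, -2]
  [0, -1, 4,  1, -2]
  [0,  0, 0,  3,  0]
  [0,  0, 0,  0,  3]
x^5 - 15*x^4 + 90*x^3 - 270*x^2 + 405*x - 243

Expanding det(x·I − A) (e.g. by cofactor expansion or by noting that A is similar to its Jordan form J, which has the same characteristic polynomial as A) gives
  χ_A(x) = x^5 - 15*x^4 + 90*x^3 - 270*x^2 + 405*x - 243
which factors as (x - 3)^5. The eigenvalues (with algebraic multiplicities) are λ = 3 with multiplicity 5.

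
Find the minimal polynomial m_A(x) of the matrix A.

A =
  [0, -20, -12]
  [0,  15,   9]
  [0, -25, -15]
x^2

The characteristic polynomial is χ_A(x) = x^3, so the eigenvalues are known. The minimal polynomial is
  m_A(x) = Π_λ (x − λ)^{k_λ}
where k_λ is the size of the *largest* Jordan block for λ (equivalently, the smallest k with (A − λI)^k v = 0 for every generalised eigenvector v of λ).

  λ = 0: largest Jordan block has size 2, contributing (x − 0)^2

So m_A(x) = x^2 = x^2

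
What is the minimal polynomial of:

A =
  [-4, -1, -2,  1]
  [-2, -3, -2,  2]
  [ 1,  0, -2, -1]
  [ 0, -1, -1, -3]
x^3 + 9*x^2 + 27*x + 27

The characteristic polynomial is χ_A(x) = (x + 3)^4, so the eigenvalues are known. The minimal polynomial is
  m_A(x) = Π_λ (x − λ)^{k_λ}
where k_λ is the size of the *largest* Jordan block for λ (equivalently, the smallest k with (A − λI)^k v = 0 for every generalised eigenvector v of λ).

  λ = -3: largest Jordan block has size 3, contributing (x + 3)^3

So m_A(x) = (x + 3)^3 = x^3 + 9*x^2 + 27*x + 27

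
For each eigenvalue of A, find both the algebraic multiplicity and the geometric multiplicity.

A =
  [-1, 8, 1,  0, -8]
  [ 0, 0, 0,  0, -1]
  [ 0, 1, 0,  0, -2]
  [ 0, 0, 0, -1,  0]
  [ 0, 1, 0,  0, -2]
λ = -1: alg = 4, geom = 2; λ = 0: alg = 1, geom = 1

Step 1 — factor the characteristic polynomial to read off the algebraic multiplicities:
  χ_A(x) = x*(x + 1)^4

Step 2 — compute geometric multiplicities via the rank-nullity identity g(λ) = n − rank(A − λI):
  rank(A − (-1)·I) = 3, so dim ker(A − (-1)·I) = n − 3 = 2
  rank(A − (0)·I) = 4, so dim ker(A − (0)·I) = n − 4 = 1

Summary:
  λ = -1: algebraic multiplicity = 4, geometric multiplicity = 2
  λ = 0: algebraic multiplicity = 1, geometric multiplicity = 1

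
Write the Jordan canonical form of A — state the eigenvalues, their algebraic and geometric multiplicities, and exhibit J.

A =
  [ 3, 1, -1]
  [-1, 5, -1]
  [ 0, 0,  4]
J_2(4) ⊕ J_1(4)

The characteristic polynomial is
  det(x·I − A) = x^3 - 12*x^2 + 48*x - 64 = (x - 4)^3

Eigenvalues and multiplicities (the geometric multiplicity of λ is n − rank(A − λI), which equals the number of Jordan blocks for λ):
  λ = 4: algebraic multiplicity = 3, geometric multiplicity = 2

Determining the block sizes for each eigenvalue:
  λ = 4: 2 blocks summing to 3 forces exactly one block of size 2 and the rest size 1 → block sizes [2, 1]

Assembling the blocks gives a Jordan form
J =
  [4, 1, 0]
  [0, 4, 0]
  [0, 0, 4]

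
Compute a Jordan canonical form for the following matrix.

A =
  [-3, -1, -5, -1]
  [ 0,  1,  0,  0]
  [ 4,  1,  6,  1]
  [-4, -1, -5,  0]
J_2(1) ⊕ J_1(1) ⊕ J_1(1)

The characteristic polynomial is
  det(x·I − A) = x^4 - 4*x^3 + 6*x^2 - 4*x + 1 = (x - 1)^4

Eigenvalues and multiplicities (the geometric multiplicity of λ is n − rank(A − λI), which equals the number of Jordan blocks for λ):
  λ = 1: algebraic multiplicity = 4, geometric multiplicity = 3

Determining the block sizes for each eigenvalue:
  λ = 1: 3 blocks summing to 4 forces exactly one block of size 2 and the rest size 1 → block sizes [2, 1, 1]

Assembling the blocks gives a Jordan form
J =
  [1, 1, 0, 0]
  [0, 1, 0, 0]
  [0, 0, 1, 0]
  [0, 0, 0, 1]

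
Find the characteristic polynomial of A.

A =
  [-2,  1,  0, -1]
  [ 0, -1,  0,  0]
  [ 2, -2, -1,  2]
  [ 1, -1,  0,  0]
x^4 + 4*x^3 + 6*x^2 + 4*x + 1

Expanding det(x·I − A) (e.g. by cofactor expansion or by noting that A is similar to its Jordan form J, which has the same characteristic polynomial as A) gives
  χ_A(x) = x^4 + 4*x^3 + 6*x^2 + 4*x + 1
which factors as (x + 1)^4. The eigenvalues (with algebraic multiplicities) are λ = -1 with multiplicity 4.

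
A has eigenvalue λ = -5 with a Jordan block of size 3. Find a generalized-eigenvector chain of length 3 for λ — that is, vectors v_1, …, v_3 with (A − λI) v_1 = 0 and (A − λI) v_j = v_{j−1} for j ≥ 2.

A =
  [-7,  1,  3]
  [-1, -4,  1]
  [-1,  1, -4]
A Jordan chain for λ = -5 of length 3:
v_1 = (2, 1, 1)ᵀ
v_2 = (1, 1, 1)ᵀ
v_3 = (0, 1, 0)ᵀ

Let N = A − (-5)·I. We want v_3 with N^3 v_3 = 0 but N^2 v_3 ≠ 0; then v_{j-1} := N · v_j for j = 3, …, 2.

Pick v_3 = (0, 1, 0)ᵀ.
Then v_2 = N · v_3 = (1, 1, 1)ᵀ.
Then v_1 = N · v_2 = (2, 1, 1)ᵀ.

Sanity check: (A − (-5)·I) v_1 = (0, 0, 0)ᵀ = 0. ✓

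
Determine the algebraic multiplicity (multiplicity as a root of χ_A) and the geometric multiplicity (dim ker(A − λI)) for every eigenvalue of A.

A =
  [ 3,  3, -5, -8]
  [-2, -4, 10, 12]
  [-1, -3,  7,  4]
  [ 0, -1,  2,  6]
λ = 2: alg = 2, geom = 1; λ = 4: alg = 2, geom = 1

Step 1 — factor the characteristic polynomial to read off the algebraic multiplicities:
  χ_A(x) = (x - 4)^2*(x - 2)^2

Step 2 — compute geometric multiplicities via the rank-nullity identity g(λ) = n − rank(A − λI):
  rank(A − (2)·I) = 3, so dim ker(A − (2)·I) = n − 3 = 1
  rank(A − (4)·I) = 3, so dim ker(A − (4)·I) = n − 3 = 1

Summary:
  λ = 2: algebraic multiplicity = 2, geometric multiplicity = 1
  λ = 4: algebraic multiplicity = 2, geometric multiplicity = 1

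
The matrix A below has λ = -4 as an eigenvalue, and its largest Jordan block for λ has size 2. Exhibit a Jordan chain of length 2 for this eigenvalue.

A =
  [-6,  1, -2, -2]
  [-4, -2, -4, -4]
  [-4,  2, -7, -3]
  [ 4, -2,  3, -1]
A Jordan chain for λ = -4 of length 2:
v_1 = (-2, -4, -4, 4)ᵀ
v_2 = (1, 0, 0, 0)ᵀ

Let N = A − (-4)·I. We want v_2 with N^2 v_2 = 0 but N^1 v_2 ≠ 0; then v_{j-1} := N · v_j for j = 2, …, 2.

Pick v_2 = (1, 0, 0, 0)ᵀ.
Then v_1 = N · v_2 = (-2, -4, -4, 4)ᵀ.

Sanity check: (A − (-4)·I) v_1 = (0, 0, 0, 0)ᵀ = 0. ✓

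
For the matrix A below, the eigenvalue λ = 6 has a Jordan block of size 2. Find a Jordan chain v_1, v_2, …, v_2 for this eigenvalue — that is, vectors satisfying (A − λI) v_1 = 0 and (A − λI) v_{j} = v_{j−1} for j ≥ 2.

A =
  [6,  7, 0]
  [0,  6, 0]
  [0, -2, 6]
A Jordan chain for λ = 6 of length 2:
v_1 = (7, 0, -2)ᵀ
v_2 = (0, 1, 0)ᵀ

Let N = A − (6)·I. We want v_2 with N^2 v_2 = 0 but N^1 v_2 ≠ 0; then v_{j-1} := N · v_j for j = 2, …, 2.

Pick v_2 = (0, 1, 0)ᵀ.
Then v_1 = N · v_2 = (7, 0, -2)ᵀ.

Sanity check: (A − (6)·I) v_1 = (0, 0, 0)ᵀ = 0. ✓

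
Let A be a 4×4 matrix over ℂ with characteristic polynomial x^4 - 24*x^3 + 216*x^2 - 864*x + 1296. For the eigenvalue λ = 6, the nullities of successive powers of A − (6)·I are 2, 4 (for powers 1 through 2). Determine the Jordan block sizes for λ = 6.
Block sizes for λ = 6: [2, 2]

From the dimensions of kernels of powers, the number of Jordan blocks of size at least j is d_j − d_{j−1} where d_j = dim ker(N^j) (with d_0 = 0). Computing the differences gives [2, 2].
The number of blocks of size exactly k is (#blocks of size ≥ k) − (#blocks of size ≥ k + 1), so the partition is: 2 block(s) of size 2.
In nonincreasing order the block sizes are [2, 2].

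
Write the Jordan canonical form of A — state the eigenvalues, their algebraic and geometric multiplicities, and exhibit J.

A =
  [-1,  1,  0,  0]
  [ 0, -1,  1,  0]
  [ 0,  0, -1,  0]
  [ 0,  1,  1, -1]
J_3(-1) ⊕ J_1(-1)

The characteristic polynomial is
  det(x·I − A) = x^4 + 4*x^3 + 6*x^2 + 4*x + 1 = (x + 1)^4

Eigenvalues and multiplicities (the geometric multiplicity of λ is n − rank(A − λI), which equals the number of Jordan blocks for λ):
  λ = -1: algebraic multiplicity = 4, geometric multiplicity = 2

Determining the block sizes for each eigenvalue:
  λ = -1: with am = 4 and gm = 2, the partition is not yet determined (e.g. several partitions of 4 into 2 parts exist). Let N = A − (-1)·I. Computing rank(N^1) = 2, rank(N^2) = 1, rank(N^3) = 0; the number of blocks of size ≥ j is rank(N^{j−1}) − rank(N^j), giving [2, 1, 1]. So we have 1 block(s) of size 3, 1 block(s) of size 1 → block sizes [3, 1]

Assembling the blocks gives a Jordan form
J =
  [-1,  1,  0,  0]
  [ 0, -1,  1,  0]
  [ 0,  0, -1,  0]
  [ 0,  0,  0, -1]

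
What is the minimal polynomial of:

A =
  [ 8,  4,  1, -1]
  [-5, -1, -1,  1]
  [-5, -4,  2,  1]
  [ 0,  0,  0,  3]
x^2 - 6*x + 9

The characteristic polynomial is χ_A(x) = (x - 3)^4, so the eigenvalues are known. The minimal polynomial is
  m_A(x) = Π_λ (x − λ)^{k_λ}
where k_λ is the size of the *largest* Jordan block for λ (equivalently, the smallest k with (A − λI)^k v = 0 for every generalised eigenvector v of λ).

  λ = 3: largest Jordan block has size 2, contributing (x − 3)^2

So m_A(x) = (x - 3)^2 = x^2 - 6*x + 9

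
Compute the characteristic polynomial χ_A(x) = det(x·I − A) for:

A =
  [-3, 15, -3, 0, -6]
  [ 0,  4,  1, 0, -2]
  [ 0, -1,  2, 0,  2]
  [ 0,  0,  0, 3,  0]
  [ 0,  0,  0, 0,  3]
x^5 - 9*x^4 + 18*x^3 + 54*x^2 - 243*x + 243

Expanding det(x·I − A) (e.g. by cofactor expansion or by noting that A is similar to its Jordan form J, which has the same characteristic polynomial as A) gives
  χ_A(x) = x^5 - 9*x^4 + 18*x^3 + 54*x^2 - 243*x + 243
which factors as (x - 3)^4*(x + 3). The eigenvalues (with algebraic multiplicities) are λ = -3 with multiplicity 1, λ = 3 with multiplicity 4.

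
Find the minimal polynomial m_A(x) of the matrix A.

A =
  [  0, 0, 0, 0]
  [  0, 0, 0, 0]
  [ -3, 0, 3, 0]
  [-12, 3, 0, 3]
x^2 - 3*x

The characteristic polynomial is χ_A(x) = x^2*(x - 3)^2, so the eigenvalues are known. The minimal polynomial is
  m_A(x) = Π_λ (x − λ)^{k_λ}
where k_λ is the size of the *largest* Jordan block for λ (equivalently, the smallest k with (A − λI)^k v = 0 for every generalised eigenvector v of λ).

  λ = 0: largest Jordan block has size 1, contributing (x − 0)
  λ = 3: largest Jordan block has size 1, contributing (x − 3)

So m_A(x) = x*(x - 3) = x^2 - 3*x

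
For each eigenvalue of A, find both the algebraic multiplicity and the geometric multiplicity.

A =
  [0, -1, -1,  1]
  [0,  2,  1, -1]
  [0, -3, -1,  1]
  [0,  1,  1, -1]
λ = 0: alg = 4, geom = 2

Step 1 — factor the characteristic polynomial to read off the algebraic multiplicities:
  χ_A(x) = x^4

Step 2 — compute geometric multiplicities via the rank-nullity identity g(λ) = n − rank(A − λI):
  rank(A − (0)·I) = 2, so dim ker(A − (0)·I) = n − 2 = 2

Summary:
  λ = 0: algebraic multiplicity = 4, geometric multiplicity = 2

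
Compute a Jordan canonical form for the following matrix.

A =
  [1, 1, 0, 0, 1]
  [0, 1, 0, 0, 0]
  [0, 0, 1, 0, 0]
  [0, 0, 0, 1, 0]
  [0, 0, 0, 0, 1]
J_2(1) ⊕ J_1(1) ⊕ J_1(1) ⊕ J_1(1)

The characteristic polynomial is
  det(x·I − A) = x^5 - 5*x^4 + 10*x^3 - 10*x^2 + 5*x - 1 = (x - 1)^5

Eigenvalues and multiplicities (the geometric multiplicity of λ is n − rank(A − λI), which equals the number of Jordan blocks for λ):
  λ = 1: algebraic multiplicity = 5, geometric multiplicity = 4

Determining the block sizes for each eigenvalue:
  λ = 1: 4 blocks summing to 5 forces exactly one block of size 2 and the rest size 1 → block sizes [2, 1, 1, 1]

Assembling the blocks gives a Jordan form
J =
  [1, 1, 0, 0, 0]
  [0, 1, 0, 0, 0]
  [0, 0, 1, 0, 0]
  [0, 0, 0, 1, 0]
  [0, 0, 0, 0, 1]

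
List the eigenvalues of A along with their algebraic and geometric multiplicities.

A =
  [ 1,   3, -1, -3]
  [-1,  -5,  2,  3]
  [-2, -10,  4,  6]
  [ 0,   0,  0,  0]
λ = 0: alg = 4, geom = 2

Step 1 — factor the characteristic polynomial to read off the algebraic multiplicities:
  χ_A(x) = x^4

Step 2 — compute geometric multiplicities via the rank-nullity identity g(λ) = n − rank(A − λI):
  rank(A − (0)·I) = 2, so dim ker(A − (0)·I) = n − 2 = 2

Summary:
  λ = 0: algebraic multiplicity = 4, geometric multiplicity = 2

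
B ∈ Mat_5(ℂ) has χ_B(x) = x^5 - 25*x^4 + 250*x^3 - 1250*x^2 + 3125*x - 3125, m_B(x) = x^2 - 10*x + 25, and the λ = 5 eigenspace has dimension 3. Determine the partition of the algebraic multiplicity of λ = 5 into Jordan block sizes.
Block sizes for λ = 5: [2, 2, 1]

Step 1 — from the characteristic polynomial, algebraic multiplicity of λ = 5 is 5. From dim ker(B − (5)·I) = 3, there are exactly 3 Jordan blocks for λ = 5.
Step 2 — from the minimal polynomial, the factor (x − 5)^2 tells us the largest block for λ = 5 has size 2.
Step 3 — with total size 5, 3 blocks, and largest block 2, the block sizes (in nonincreasing order) are [2, 2, 1].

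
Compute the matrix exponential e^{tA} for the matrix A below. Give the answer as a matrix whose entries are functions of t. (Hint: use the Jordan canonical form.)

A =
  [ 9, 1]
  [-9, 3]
e^{tA} =
  [3*t*exp(6*t) + exp(6*t), t*exp(6*t)]
  [-9*t*exp(6*t), -3*t*exp(6*t) + exp(6*t)]

Strategy: write A = P · J · P⁻¹ where J is a Jordan canonical form, so e^{tA} = P · e^{tJ} · P⁻¹, and e^{tJ} can be computed block-by-block.

A has Jordan form
J =
  [6, 1]
  [0, 6]
(up to reordering of blocks).

Per-block formulas:
  For a 2×2 Jordan block J_2(6): exp(t · J_2(6)) = e^(6t)·(I + t·N), where N is the 2×2 nilpotent shift.

After assembling e^{tJ} and conjugating by P, we get:

e^{tA} =
  [3*t*exp(6*t) + exp(6*t), t*exp(6*t)]
  [-9*t*exp(6*t), -3*t*exp(6*t) + exp(6*t)]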